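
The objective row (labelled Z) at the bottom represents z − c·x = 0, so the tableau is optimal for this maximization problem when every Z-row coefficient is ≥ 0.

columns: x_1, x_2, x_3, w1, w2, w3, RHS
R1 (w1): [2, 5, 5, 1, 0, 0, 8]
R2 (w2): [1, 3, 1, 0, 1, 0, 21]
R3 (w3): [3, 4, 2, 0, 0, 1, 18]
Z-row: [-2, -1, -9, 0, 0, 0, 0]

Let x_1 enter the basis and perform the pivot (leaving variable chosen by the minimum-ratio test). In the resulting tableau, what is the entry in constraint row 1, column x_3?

5/2

Ratio test on column x_1 — row 1: 8/2 = 4; row 2: 21/1 = 21; row 3: 18/3 = 6. Minimum is 4 at row 1 (w1 leaves); pivot element 2.
Divide row 1 by 2; eliminate column x_1 from the other rows.
In the new row 1, the x_3 entry is the old entry divided by the pivot: 5/2 = 5/2.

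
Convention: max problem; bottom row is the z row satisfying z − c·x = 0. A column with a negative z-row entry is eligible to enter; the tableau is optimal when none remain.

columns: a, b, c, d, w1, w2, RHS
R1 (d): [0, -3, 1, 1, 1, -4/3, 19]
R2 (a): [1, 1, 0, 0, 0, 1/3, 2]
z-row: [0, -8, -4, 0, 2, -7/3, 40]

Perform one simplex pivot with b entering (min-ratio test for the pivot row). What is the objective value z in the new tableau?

Ratio test on column b — row 1: entry -3 ≤ 0; row 2: 2/1 = 2. Minimum is 2 at row 2 (a leaves); pivot element 1.
Pivot on row 2; the z-row RHS becomes 40 − (-8)·2 = 56.

56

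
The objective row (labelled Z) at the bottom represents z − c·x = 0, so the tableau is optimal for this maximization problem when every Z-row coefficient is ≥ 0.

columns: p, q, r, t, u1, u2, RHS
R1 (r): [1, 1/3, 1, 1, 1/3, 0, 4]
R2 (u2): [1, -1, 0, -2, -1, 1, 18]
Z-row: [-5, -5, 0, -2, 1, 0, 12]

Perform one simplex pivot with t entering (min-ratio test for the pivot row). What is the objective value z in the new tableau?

20

Ratio test on column t — row 1: 4/1 = 4; row 2: entry -2 ≤ 0. Minimum is 4 at row 1 (r leaves); pivot element 1.
Pivot on row 1; the Z-row RHS becomes 12 − (-2)·4 = 20.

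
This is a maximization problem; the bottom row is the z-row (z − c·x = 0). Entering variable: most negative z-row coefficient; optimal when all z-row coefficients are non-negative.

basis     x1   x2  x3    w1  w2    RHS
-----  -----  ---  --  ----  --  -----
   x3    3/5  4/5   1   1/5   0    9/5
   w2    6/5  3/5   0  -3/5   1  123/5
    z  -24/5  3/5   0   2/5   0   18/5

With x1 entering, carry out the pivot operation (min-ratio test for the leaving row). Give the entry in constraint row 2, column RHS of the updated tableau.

21

Ratio test on column x1 — row 1: (9/5)/(3/5) = 3; row 2: (123/5)/(6/5) = 41/2. Minimum is 3 at row 1 (x3 leaves); pivot element 3/5.
Divide row 1 by 3/5; eliminate column x1 from the other rows.
Row 2 update in column RHS: 123/5 − (6/5)·3 = 21.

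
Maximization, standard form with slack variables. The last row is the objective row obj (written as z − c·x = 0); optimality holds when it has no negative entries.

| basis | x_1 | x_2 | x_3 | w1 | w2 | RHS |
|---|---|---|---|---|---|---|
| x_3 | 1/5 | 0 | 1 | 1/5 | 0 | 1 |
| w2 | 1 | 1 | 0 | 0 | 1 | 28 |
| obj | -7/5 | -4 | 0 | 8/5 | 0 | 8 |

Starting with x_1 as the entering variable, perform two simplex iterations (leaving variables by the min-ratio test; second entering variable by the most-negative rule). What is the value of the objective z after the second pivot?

107

Ratio test on column x_1 — row 1: 1/(1/5) = 5; row 2: 28/1 = 28. Minimum is 5 at row 1 (x_3 leaves); pivot element 1/5.
Pivot on row 1; the obj-row RHS becomes 8 − (-7/5)·5 = 15.
Next entering variable (most negative obj-row entry -4): x_2.
Ratio test on column x_2 — row 1: entry 0 ≤ 0; row 2: 23/1 = 23. Minimum is 23 at row 2 (w2 leaves); pivot element 1.
After the second pivot the obj-row RHS is 15 − (-4)·23 = 107.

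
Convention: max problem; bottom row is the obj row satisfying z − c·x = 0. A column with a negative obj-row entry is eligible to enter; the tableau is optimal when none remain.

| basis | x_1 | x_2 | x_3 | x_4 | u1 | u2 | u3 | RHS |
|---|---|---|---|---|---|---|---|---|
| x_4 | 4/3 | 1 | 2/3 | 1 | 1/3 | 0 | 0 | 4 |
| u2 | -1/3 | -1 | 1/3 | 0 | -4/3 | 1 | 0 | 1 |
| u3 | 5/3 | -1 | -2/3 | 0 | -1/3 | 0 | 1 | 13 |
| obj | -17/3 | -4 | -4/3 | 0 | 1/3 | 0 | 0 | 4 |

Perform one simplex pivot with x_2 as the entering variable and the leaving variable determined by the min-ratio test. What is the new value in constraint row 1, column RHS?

Ratio test on column x_2 — row 1: 4/1 = 4; row 2: entry -1 ≤ 0; row 3: entry -1 ≤ 0. Minimum is 4 at row 1 (x_4 leaves); pivot element 1.
Divide row 1 by 1; eliminate column x_2 from the other rows.
In the new row 1, the RHS entry is the old entry divided by the pivot: 4/1 = 4.

4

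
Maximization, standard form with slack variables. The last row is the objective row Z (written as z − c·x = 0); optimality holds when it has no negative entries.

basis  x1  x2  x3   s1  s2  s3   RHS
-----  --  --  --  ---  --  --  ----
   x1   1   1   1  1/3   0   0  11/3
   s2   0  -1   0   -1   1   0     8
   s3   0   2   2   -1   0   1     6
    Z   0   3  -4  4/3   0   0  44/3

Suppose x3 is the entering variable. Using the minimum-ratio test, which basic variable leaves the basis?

s3

Column x3 entries and ratios — x1: (11/3)/1 = 11/3; s2: 0 ≤ 0, skip; s3: 6/2 = 3.
Smallest ratio is 3 in the row of s3, so s3 leaves.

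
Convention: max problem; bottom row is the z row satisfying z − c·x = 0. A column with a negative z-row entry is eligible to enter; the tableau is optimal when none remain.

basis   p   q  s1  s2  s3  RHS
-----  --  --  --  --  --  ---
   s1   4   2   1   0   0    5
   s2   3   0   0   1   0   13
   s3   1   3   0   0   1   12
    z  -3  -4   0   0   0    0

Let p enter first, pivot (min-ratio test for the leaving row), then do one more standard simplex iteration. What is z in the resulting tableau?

Ratio test on column p — row 1: 5/4 = 5/4; row 2: 13/3 = 13/3; row 3: 12/1 = 12. Minimum is 5/4 at row 1 (s1 leaves); pivot element 4.
Pivot on row 1; the z-row RHS becomes 0 − (-3)·(5/4) = 15/4.
Next entering variable (most negative z-row entry -5/2): q.
Ratio test on column q — row 1: (5/4)/(1/2) = 5/2; row 2: entry -3/2 ≤ 0; row 3: (43/4)/(5/2) = 43/10. Minimum is 5/2 at row 1 (p leaves); pivot element 1/2.
After the second pivot the z-row RHS is 15/4 − (-5/2)·(5/2) = 10.

10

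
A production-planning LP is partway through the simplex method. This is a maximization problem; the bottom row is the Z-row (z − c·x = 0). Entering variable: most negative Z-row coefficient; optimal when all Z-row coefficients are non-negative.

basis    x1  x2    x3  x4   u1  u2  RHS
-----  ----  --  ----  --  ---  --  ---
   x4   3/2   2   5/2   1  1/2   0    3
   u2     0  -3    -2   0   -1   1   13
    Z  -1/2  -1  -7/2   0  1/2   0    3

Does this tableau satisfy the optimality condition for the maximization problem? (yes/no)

no

The Z-row has a negative entry -7/2 in column x3, so it is not optimal.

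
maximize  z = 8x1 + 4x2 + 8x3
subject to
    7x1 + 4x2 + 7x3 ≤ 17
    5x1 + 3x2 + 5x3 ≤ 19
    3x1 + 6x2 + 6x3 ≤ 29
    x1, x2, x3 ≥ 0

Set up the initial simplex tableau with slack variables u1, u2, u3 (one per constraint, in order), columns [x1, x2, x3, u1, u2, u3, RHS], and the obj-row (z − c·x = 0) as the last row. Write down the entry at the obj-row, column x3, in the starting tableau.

-8

The obj-row carries the negated objective coefficients: the x3 entry is -8.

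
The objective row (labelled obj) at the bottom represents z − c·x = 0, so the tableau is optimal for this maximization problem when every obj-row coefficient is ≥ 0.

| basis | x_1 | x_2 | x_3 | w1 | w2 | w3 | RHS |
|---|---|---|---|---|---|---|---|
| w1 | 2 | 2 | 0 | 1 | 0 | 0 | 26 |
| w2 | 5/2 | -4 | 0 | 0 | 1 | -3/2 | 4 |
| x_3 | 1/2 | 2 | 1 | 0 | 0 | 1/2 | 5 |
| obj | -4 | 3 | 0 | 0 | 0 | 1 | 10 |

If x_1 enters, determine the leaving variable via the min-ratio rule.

Column x_1 entries and ratios — w1: 26/2 = 13; w2: 4/(5/2) = 8/5; x_3: 5/(1/2) = 10.
Smallest ratio is 8/5 in the row of w2, so w2 leaves.

w2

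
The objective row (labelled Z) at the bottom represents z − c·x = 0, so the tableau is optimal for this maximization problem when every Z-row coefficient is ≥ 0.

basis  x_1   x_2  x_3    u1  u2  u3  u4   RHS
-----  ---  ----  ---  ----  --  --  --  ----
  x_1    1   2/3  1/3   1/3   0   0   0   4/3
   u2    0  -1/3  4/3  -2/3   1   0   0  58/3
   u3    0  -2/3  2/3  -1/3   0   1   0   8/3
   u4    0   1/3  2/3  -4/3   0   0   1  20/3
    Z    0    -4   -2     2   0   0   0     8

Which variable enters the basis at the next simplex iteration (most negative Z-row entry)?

x_2

Negative Z-row entries: x_2: -4, x_3: -2.
The most negative is -4 in column x_2, so x_2 enters.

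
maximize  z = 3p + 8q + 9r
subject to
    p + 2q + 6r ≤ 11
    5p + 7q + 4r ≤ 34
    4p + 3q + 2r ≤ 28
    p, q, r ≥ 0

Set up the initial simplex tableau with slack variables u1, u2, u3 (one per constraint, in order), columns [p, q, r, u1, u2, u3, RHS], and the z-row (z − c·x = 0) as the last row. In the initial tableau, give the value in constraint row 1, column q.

2

Constraint 1 has coefficient 2 on q.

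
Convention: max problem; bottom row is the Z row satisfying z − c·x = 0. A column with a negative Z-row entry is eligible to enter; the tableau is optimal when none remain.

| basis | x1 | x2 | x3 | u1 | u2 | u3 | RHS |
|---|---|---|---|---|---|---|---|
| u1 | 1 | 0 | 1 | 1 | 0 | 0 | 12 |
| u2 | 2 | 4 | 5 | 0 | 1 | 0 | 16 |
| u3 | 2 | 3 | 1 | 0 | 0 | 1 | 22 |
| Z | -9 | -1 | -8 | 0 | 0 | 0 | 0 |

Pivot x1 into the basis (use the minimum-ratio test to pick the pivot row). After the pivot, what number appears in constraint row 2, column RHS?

Ratio test on column x1 — row 1: 12/1 = 12; row 2: 16/2 = 8; row 3: 22/2 = 11. Minimum is 8 at row 2 (u2 leaves); pivot element 2.
Divide row 2 by 2; eliminate column x1 from the other rows.
In the new row 2, the RHS entry is the old entry divided by the pivot: 16/2 = 8.

8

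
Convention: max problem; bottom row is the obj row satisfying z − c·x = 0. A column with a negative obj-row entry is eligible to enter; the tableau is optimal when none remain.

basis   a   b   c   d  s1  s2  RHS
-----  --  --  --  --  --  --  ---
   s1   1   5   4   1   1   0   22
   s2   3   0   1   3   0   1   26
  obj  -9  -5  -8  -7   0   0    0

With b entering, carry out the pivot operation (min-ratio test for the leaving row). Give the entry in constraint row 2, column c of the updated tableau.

Ratio test on column b — row 1: 22/5 = 22/5; row 2: entry 0 ≤ 0. Minimum is 22/5 at row 1 (s1 leaves); pivot element 5.
Divide row 1 by 5; eliminate column b from the other rows.
Row 2 update in column c: 1 − 0·(4/5) = 1.

1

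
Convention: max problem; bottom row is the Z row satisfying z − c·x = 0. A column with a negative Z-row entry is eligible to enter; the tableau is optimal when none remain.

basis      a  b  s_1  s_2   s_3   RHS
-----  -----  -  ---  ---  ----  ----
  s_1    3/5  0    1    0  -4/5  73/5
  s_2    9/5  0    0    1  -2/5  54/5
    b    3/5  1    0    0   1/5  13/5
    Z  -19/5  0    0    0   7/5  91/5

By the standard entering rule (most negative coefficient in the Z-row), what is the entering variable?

Negative Z-row entries: a: -19/5.
The most negative is -19/5 in column a, so a enters.

a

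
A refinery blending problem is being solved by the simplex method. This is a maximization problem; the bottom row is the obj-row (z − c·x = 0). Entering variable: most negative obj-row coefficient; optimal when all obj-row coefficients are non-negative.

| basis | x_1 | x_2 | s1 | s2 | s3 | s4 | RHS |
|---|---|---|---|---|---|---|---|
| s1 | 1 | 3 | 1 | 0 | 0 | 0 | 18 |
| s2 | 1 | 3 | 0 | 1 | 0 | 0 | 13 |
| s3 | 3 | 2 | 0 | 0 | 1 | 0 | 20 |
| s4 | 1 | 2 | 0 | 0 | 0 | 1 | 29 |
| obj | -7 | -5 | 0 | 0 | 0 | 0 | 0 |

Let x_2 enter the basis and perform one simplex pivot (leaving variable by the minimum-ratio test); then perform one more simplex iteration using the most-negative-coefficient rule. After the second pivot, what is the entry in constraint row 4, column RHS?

131/7

Ratio test on column x_2 — row 1: 18/3 = 6; row 2: 13/3 = 13/3; row 3: 20/2 = 10; row 4: 29/2 = 29/2. Minimum is 13/3 at row 2 (s2 leaves); pivot element 3.
Divide row 2 by 3; eliminate column x_2 from the other rows.
Second iteration: most negative obj-row entry is -16/3 in column x_1, so x_1 enters.
Ratio test on column x_1 — row 1: entry 0 ≤ 0; row 2: (13/3)/(1/3) = 13; row 3: (34/3)/(7/3) = 34/7; row 4: (61/3)/(1/3) = 61. Minimum is 34/7 at row 3 (s3 leaves); pivot element 7/3.
Divide row 3 by 7/3; eliminate column x_1 from the other rows.
After both pivots, the entry at constraint row 4, column RHS is 131/7.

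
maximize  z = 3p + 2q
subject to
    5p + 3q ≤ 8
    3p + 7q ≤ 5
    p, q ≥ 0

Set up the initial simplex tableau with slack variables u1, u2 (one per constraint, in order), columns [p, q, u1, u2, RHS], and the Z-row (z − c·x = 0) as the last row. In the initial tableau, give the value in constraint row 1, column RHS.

The RHS of constraint 1 is b_1 = 8.

8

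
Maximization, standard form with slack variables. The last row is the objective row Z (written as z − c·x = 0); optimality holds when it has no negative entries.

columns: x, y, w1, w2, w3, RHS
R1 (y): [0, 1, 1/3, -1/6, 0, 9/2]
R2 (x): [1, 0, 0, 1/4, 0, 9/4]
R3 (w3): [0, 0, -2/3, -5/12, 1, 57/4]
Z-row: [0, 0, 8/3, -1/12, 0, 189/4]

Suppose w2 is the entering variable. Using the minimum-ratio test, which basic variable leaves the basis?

x

Column w2 entries and ratios — y: -1/6 ≤ 0, skip; x: (9/4)/(1/4) = 9; w3: -5/12 ≤ 0, skip.
Smallest ratio is 9 in the row of x, so x leaves.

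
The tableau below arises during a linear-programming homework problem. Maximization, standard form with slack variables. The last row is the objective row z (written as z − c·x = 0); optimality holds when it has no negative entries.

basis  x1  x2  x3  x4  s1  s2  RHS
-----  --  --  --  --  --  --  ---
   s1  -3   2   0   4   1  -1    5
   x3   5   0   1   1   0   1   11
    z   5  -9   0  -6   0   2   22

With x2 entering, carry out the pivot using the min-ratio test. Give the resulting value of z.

Ratio test on column x2 — row 1: 5/2 = 5/2; row 2: entry 0 ≤ 0. Minimum is 5/2 at row 1 (s1 leaves); pivot element 2.
Pivot on row 1; the z-row RHS becomes 22 − (-9)·(5/2) = 89/2.

89/2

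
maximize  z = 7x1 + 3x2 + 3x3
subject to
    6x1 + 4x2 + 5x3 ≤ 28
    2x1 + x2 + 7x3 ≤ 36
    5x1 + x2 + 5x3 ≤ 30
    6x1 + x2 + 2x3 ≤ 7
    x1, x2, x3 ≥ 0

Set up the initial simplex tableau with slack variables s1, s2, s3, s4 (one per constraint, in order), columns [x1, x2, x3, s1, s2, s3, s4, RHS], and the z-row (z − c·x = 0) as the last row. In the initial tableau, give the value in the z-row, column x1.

The z-row carries the negated objective coefficients: the x1 entry is -7.

-7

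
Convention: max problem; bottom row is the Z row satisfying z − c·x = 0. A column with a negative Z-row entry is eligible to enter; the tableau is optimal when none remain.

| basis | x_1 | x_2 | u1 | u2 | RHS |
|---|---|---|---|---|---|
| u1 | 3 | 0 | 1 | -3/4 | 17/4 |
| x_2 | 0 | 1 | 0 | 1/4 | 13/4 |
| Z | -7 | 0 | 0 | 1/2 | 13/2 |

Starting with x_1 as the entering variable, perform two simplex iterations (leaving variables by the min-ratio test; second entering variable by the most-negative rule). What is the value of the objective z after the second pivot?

Ratio test on column x_1 — row 1: (17/4)/3 = 17/12; row 2: entry 0 ≤ 0. Minimum is 17/12 at row 1 (u1 leaves); pivot element 3.
Pivot on row 1; the Z-row RHS becomes 13/2 − (-7)·(17/12) = 197/12.
Next entering variable (most negative Z-row entry -5/4): u2.
Ratio test on column u2 — row 1: entry -1/4 ≤ 0; row 2: (13/4)/(1/4) = 13. Minimum is 13 at row 2 (x_2 leaves); pivot element 1/4.
After the second pivot the Z-row RHS is 197/12 − (-5/4)·13 = 98/3.

98/3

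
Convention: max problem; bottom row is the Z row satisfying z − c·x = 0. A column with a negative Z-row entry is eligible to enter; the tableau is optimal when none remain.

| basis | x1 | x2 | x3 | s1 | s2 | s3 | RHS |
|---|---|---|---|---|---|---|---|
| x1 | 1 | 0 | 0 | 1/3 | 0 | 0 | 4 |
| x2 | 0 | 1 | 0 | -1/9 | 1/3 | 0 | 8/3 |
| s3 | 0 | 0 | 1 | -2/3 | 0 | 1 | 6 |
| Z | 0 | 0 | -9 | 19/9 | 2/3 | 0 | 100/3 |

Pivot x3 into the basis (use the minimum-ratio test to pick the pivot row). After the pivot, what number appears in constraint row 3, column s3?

Ratio test on column x3 — row 1: entry 0 ≤ 0; row 2: entry 0 ≤ 0; row 3: 6/1 = 6. Minimum is 6 at row 3 (s3 leaves); pivot element 1.
Divide row 3 by 1; eliminate column x3 from the other rows.
In the new row 3, the s3 entry is the old entry divided by the pivot: 1/1 = 1.

1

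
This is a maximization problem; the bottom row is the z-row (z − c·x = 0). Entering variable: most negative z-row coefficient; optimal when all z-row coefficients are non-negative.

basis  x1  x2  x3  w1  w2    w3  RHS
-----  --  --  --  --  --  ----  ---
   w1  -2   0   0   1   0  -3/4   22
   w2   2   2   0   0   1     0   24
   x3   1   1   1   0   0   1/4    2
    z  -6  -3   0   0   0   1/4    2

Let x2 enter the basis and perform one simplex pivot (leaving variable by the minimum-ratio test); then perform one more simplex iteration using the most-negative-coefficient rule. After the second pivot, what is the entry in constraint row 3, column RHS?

Ratio test on column x2 — row 1: entry 0 ≤ 0; row 2: 24/2 = 12; row 3: 2/1 = 2. Minimum is 2 at row 3 (x3 leaves); pivot element 1.
Divide row 3 by 1; eliminate column x2 from the other rows.
Second iteration: most negative z-row entry is -3 in column x1, so x1 enters.
Ratio test on column x1 — row 1: entry -2 ≤ 0; row 2: entry 0 ≤ 0; row 3: 2/1 = 2. Minimum is 2 at row 3 (x2 leaves); pivot element 1.
Divide row 3 by 1; eliminate column x1 from the other rows.
After both pivots, the entry at constraint row 3, column RHS is 2.

2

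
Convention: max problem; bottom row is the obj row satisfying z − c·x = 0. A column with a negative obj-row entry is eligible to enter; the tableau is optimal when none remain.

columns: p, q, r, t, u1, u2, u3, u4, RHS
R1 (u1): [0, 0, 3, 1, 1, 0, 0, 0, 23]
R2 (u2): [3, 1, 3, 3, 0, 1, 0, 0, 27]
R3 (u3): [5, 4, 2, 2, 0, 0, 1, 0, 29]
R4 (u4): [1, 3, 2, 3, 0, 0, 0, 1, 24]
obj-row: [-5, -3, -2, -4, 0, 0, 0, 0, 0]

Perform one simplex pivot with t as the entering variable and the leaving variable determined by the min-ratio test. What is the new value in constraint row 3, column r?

2/3

Ratio test on column t — row 1: 23/1 = 23; row 2: 27/3 = 9; row 3: 29/2 = 29/2; row 4: 24/3 = 8. Minimum is 8 at row 4 (u4 leaves); pivot element 3.
Divide row 4 by 3; eliminate column t from the other rows.
Row 3 update in column r: 2 − 2·(2/3) = 2/3.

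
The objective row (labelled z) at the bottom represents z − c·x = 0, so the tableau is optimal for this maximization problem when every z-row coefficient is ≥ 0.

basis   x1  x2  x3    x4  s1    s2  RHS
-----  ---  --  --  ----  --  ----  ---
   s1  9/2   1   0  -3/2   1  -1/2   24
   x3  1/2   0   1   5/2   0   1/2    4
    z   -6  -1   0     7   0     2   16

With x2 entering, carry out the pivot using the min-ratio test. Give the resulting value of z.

Ratio test on column x2 — row 1: 24/1 = 24; row 2: entry 0 ≤ 0. Minimum is 24 at row 1 (s1 leaves); pivot element 1.
Pivot on row 1; the z-row RHS becomes 16 − (-1)·24 = 40.

40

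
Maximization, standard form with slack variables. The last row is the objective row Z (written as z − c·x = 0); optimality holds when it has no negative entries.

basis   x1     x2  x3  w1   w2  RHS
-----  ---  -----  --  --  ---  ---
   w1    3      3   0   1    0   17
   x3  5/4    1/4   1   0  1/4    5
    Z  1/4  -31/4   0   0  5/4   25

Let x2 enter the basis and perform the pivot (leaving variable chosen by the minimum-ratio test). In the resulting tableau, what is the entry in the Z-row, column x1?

8

Ratio test on column x2 — row 1: 17/3 = 17/3; row 2: 5/(1/4) = 20. Minimum is 17/3 at row 1 (w1 leaves); pivot element 3.
Divide row 1 by 3; eliminate column x2 from the other rows.
Z-row update in column x1: 1/4 − (-31/4)·1 = 8.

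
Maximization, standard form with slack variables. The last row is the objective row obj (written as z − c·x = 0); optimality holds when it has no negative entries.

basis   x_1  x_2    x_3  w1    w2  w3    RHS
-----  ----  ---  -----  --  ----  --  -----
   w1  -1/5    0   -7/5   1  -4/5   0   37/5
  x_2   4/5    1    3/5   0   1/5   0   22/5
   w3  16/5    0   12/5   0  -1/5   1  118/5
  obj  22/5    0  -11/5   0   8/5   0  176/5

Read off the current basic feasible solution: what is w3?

w3 is basic (row 3); its value is the RHS of that row, 118/5.

118/5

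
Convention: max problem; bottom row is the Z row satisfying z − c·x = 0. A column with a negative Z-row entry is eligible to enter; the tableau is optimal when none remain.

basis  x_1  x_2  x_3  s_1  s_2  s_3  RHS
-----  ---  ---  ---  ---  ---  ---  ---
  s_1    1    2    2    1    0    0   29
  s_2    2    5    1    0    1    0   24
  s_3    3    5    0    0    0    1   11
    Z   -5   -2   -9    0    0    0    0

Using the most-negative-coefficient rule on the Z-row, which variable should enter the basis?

x_3

Negative Z-row entries: x_1: -5, x_2: -2, x_3: -9.
The most negative is -9 in column x_3, so x_3 enters.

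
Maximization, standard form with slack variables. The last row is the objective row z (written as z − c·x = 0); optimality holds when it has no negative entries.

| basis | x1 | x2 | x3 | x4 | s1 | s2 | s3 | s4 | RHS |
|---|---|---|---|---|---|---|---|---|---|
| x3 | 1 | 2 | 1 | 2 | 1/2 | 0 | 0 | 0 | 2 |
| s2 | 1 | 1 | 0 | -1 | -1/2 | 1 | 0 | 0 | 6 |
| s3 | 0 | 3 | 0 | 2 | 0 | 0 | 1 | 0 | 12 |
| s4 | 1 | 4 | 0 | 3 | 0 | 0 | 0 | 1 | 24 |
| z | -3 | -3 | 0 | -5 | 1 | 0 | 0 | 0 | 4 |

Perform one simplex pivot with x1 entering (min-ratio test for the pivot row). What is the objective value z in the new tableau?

Ratio test on column x1 — row 1: 2/1 = 2; row 2: 6/1 = 6; row 3: entry 0 ≤ 0; row 4: 24/1 = 24. Minimum is 2 at row 1 (x3 leaves); pivot element 1.
Pivot on row 1; the z-row RHS becomes 4 − (-3)·2 = 10.

10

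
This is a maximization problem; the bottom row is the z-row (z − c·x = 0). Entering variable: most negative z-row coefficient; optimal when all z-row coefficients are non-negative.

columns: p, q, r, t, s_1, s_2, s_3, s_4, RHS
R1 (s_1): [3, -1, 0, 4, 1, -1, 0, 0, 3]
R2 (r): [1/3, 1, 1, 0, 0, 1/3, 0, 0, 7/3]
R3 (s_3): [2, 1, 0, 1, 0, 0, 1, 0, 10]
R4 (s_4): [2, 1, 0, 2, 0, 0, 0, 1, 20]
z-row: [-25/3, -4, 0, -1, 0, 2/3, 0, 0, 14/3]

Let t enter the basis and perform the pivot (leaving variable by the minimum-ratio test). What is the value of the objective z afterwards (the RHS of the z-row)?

65/12

Ratio test on column t — row 1: 3/4 = 3/4; row 2: entry 0 ≤ 0; row 3: 10/1 = 10; row 4: 20/2 = 10. Minimum is 3/4 at row 1 (s_1 leaves); pivot element 4.
Pivot on row 1; the z-row RHS becomes 14/3 − (-1)·(3/4) = 65/12.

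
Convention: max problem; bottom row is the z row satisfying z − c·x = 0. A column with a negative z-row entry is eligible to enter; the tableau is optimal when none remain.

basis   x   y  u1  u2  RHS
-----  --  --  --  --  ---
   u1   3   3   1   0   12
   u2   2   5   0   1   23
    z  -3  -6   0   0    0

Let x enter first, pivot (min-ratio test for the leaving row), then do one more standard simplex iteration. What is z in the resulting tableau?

24

Ratio test on column x — row 1: 12/3 = 4; row 2: 23/2 = 23/2. Minimum is 4 at row 1 (u1 leaves); pivot element 3.
Pivot on row 1; the z-row RHS becomes 0 − (-3)·4 = 12.
Next entering variable (most negative z-row entry -3): y.
Ratio test on column y — row 1: 4/1 = 4; row 2: 15/3 = 5. Minimum is 4 at row 1 (x leaves); pivot element 1.
After the second pivot the z-row RHS is 12 − (-3)·4 = 24.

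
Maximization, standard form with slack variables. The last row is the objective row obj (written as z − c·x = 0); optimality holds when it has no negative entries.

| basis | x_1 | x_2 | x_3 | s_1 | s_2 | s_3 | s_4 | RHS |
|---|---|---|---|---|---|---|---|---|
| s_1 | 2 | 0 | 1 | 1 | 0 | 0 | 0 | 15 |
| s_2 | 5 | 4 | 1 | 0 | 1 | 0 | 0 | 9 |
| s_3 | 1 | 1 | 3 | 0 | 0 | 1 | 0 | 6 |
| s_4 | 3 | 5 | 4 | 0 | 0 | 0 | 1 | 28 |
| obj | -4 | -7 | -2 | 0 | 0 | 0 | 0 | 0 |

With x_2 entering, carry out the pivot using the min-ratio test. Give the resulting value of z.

Ratio test on column x_2 — row 1: entry 0 ≤ 0; row 2: 9/4 = 9/4; row 3: 6/1 = 6; row 4: 28/5 = 28/5. Minimum is 9/4 at row 2 (s_2 leaves); pivot element 4.
Pivot on row 2; the obj-row RHS becomes 0 − (-7)·(9/4) = 63/4.

63/4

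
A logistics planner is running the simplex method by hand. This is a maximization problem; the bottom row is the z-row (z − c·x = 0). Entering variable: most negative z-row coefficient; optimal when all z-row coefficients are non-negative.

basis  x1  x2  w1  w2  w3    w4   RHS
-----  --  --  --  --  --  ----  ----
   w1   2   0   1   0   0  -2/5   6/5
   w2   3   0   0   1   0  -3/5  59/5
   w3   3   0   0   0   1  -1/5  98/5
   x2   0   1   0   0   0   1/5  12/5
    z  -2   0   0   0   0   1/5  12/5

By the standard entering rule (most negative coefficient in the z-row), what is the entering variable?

x1

Negative z-row entries: x1: -2.
The most negative is -2 in column x1, so x1 enters.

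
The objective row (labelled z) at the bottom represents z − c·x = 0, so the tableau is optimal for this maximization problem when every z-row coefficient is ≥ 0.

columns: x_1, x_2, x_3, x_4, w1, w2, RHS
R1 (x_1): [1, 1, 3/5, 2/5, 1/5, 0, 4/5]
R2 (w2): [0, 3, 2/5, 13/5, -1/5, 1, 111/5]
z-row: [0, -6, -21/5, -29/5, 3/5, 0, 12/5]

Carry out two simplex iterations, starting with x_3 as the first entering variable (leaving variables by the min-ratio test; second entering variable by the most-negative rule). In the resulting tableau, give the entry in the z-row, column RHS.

Ratio test on column x_3 — row 1: (4/5)/(3/5) = 4/3; row 2: (111/5)/(2/5) = 111/2. Minimum is 4/3 at row 1 (x_1 leaves); pivot element 3/5.
Divide row 1 by 3/5; eliminate column x_3 from the other rows.
Second iteration: most negative z-row entry is -3 in column x_4, so x_4 enters.
Ratio test on column x_4 — row 1: (4/3)/(2/3) = 2; row 2: (65/3)/(7/3) = 65/7. Minimum is 2 at row 1 (x_3 leaves); pivot element 2/3.
Divide row 1 by 2/3; eliminate column x_4 from the other rows.
After both pivots, the entry at the z-row, column RHS is 14.

14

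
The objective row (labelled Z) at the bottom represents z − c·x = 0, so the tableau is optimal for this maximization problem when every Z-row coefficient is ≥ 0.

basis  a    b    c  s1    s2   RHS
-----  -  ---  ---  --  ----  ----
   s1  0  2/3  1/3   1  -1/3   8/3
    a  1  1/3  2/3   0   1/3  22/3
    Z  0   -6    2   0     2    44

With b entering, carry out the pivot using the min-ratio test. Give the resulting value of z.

Ratio test on column b — row 1: (8/3)/(2/3) = 4; row 2: (22/3)/(1/3) = 22. Minimum is 4 at row 1 (s1 leaves); pivot element 2/3.
Pivot on row 1; the Z-row RHS becomes 44 − (-6)·4 = 68.

68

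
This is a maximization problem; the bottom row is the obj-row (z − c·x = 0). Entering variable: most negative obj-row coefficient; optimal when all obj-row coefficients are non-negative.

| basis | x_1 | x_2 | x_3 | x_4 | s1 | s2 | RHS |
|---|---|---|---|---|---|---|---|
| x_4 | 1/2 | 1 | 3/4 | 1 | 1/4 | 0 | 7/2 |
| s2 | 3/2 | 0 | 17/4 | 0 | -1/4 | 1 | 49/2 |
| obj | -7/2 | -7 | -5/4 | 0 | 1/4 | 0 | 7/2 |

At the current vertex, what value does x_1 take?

x_1 is not in the basis, so in the current basic feasible solution x_1 = 0.

0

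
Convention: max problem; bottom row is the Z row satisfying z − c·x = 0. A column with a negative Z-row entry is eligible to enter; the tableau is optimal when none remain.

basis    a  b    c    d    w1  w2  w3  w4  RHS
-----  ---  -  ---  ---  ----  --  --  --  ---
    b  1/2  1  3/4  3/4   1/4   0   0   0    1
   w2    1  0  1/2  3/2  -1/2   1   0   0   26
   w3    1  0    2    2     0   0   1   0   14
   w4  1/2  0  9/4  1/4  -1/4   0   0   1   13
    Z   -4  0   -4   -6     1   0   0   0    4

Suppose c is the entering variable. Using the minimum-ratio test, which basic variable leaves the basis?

Column c entries and ratios — b: 1/(3/4) = 4/3; w2: 26/(1/2) = 52; w3: 14/2 = 7; w4: 13/(9/4) = 52/9.
Smallest ratio is 4/3 in the row of b, so b leaves.

b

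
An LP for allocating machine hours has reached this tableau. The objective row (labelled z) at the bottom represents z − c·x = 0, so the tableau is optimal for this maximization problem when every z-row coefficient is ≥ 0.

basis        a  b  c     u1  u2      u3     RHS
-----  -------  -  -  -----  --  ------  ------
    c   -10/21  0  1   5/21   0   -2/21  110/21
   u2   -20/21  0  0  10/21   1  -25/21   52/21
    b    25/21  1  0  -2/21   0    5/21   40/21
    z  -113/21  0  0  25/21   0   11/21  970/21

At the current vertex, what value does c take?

c is basic (row 1); its value is the RHS of that row, 110/21.

110/21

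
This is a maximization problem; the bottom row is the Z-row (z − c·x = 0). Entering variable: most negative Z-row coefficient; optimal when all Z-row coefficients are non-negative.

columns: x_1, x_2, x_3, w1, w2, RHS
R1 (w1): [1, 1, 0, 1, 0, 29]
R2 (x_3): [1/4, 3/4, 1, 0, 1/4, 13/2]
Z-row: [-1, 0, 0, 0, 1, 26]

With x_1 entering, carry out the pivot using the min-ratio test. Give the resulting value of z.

Ratio test on column x_1 — row 1: 29/1 = 29; row 2: (13/2)/(1/4) = 26. Minimum is 26 at row 2 (x_3 leaves); pivot element 1/4.
Pivot on row 2; the Z-row RHS becomes 26 − (-1)·26 = 52.

52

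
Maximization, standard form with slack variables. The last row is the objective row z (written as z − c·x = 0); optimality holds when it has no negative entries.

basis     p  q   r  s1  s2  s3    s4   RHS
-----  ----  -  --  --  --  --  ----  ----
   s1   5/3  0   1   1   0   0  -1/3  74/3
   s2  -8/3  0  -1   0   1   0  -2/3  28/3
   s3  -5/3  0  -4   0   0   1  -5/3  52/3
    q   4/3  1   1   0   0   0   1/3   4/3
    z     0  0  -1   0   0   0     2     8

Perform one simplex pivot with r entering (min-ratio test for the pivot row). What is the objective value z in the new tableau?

Ratio test on column r — row 1: (74/3)/1 = 74/3; row 2: entry -1 ≤ 0; row 3: entry -4 ≤ 0; row 4: (4/3)/1 = 4/3. Minimum is 4/3 at row 4 (q leaves); pivot element 1.
Pivot on row 4; the z-row RHS becomes 8 − (-1)·(4/3) = 28/3.

28/3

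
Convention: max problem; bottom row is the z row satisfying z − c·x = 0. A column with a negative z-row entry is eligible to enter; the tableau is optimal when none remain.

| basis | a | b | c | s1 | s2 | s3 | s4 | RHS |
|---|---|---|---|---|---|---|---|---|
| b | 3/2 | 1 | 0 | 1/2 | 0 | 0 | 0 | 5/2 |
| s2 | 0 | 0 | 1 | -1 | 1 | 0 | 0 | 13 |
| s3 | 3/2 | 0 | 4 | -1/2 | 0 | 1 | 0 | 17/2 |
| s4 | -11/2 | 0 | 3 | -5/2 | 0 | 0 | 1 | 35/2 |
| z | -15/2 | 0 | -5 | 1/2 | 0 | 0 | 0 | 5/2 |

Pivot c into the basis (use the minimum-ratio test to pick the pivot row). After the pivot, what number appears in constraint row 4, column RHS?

89/8

Ratio test on column c — row 1: entry 0 ≤ 0; row 2: 13/1 = 13; row 3: (17/2)/4 = 17/8; row 4: (35/2)/3 = 35/6. Minimum is 17/8 at row 3 (s3 leaves); pivot element 4.
Divide row 3 by 4; eliminate column c from the other rows.
Row 4 update in column RHS: 35/2 − 3·(17/8) = 89/8.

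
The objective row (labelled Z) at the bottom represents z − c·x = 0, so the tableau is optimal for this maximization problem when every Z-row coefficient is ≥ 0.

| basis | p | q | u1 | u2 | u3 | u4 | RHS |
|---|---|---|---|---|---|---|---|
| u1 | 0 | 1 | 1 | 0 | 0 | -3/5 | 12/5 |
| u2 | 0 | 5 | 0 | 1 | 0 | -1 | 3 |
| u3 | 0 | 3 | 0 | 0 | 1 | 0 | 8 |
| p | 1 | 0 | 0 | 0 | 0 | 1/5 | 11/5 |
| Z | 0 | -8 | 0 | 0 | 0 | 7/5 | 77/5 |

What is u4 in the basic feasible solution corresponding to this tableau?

u4 is not in the basis, so in the current basic feasible solution u4 = 0.

0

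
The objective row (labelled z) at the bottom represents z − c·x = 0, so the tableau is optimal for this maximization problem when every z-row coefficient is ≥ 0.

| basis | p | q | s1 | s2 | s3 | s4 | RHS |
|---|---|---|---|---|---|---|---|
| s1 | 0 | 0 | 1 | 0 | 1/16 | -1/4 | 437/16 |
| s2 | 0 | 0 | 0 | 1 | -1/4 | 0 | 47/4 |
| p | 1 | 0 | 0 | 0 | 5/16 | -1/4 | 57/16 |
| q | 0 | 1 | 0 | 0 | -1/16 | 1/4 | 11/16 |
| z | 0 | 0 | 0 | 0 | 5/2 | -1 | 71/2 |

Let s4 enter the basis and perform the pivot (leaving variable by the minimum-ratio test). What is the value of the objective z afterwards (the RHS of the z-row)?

Ratio test on column s4 — row 1: entry -1/4 ≤ 0; row 2: entry 0 ≤ 0; row 3: entry -1/4 ≤ 0; row 4: (11/16)/(1/4) = 11/4. Minimum is 11/4 at row 4 (q leaves); pivot element 1/4.
Pivot on row 4; the z-row RHS becomes 71/2 − (-1)·(11/4) = 153/4.

153/4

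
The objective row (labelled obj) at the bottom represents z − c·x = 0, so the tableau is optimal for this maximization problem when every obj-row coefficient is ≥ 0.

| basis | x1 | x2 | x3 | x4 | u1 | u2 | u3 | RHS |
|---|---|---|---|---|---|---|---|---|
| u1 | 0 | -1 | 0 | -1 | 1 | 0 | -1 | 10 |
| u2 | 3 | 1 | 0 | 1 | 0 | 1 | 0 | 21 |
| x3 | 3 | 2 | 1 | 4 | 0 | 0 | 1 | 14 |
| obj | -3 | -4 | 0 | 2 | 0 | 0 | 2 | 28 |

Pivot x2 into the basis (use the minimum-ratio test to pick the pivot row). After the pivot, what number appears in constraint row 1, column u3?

-1/2

Ratio test on column x2 — row 1: entry -1 ≤ 0; row 2: 21/1 = 21; row 3: 14/2 = 7. Minimum is 7 at row 3 (x3 leaves); pivot element 2.
Divide row 3 by 2; eliminate column x2 from the other rows.
Row 1 update in column u3: -1 − (-1)·(1/2) = -1/2.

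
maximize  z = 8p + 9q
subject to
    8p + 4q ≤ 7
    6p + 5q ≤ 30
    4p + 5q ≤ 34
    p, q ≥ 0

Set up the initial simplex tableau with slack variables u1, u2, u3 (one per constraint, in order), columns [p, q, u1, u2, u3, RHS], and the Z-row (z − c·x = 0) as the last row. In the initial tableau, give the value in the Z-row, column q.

-9

The Z-row carries the negated objective coefficients: the q entry is -9.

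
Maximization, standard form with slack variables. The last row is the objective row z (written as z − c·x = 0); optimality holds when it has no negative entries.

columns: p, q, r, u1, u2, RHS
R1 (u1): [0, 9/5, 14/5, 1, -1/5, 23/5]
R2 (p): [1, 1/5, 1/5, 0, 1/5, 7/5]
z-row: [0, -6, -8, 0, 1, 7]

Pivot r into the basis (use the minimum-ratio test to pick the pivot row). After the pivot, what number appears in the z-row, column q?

Ratio test on column r — row 1: (23/5)/(14/5) = 23/14; row 2: (7/5)/(1/5) = 7. Minimum is 23/14 at row 1 (u1 leaves); pivot element 14/5.
Divide row 1 by 14/5; eliminate column r from the other rows.
z-row update in column q: -6 − (-8)·(9/14) = -6/7.

-6/7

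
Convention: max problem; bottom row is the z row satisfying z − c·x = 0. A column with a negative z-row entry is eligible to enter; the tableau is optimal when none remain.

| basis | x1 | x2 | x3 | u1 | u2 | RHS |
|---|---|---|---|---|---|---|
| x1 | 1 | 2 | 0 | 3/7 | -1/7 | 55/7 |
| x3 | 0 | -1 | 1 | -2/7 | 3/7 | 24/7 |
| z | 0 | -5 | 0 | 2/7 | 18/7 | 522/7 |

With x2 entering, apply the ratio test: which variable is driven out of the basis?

Column x2 entries and ratios — x1: (55/7)/2 = 55/14; x3: -1 ≤ 0, skip.
Smallest ratio is 55/14 in the row of x1, so x1 leaves.

x1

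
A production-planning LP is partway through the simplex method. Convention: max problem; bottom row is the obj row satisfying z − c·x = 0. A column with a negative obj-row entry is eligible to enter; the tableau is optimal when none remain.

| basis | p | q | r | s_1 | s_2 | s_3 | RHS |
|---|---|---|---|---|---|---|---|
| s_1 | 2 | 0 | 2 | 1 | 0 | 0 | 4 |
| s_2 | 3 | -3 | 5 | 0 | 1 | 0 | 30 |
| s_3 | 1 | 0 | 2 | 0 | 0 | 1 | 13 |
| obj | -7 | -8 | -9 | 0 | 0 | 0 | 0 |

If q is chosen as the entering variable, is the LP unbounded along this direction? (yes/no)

yes

Every constraint-row entry in column q is ≤ 0, so increasing q is unbounded.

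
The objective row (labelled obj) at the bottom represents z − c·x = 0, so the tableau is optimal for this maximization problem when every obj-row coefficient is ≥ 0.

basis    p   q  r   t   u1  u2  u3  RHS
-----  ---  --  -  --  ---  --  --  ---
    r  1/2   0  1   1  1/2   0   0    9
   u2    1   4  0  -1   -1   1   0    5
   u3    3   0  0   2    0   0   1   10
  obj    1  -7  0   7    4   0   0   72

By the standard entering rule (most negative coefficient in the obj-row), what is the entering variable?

q

Negative obj-row entries: q: -7.
The most negative is -7 in column q, so q enters.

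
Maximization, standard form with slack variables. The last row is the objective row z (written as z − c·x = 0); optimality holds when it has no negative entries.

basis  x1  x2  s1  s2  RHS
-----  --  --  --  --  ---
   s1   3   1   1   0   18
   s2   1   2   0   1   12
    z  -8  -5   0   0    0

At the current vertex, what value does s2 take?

12

s2 is basic (row 2); its value is the RHS of that row, 12.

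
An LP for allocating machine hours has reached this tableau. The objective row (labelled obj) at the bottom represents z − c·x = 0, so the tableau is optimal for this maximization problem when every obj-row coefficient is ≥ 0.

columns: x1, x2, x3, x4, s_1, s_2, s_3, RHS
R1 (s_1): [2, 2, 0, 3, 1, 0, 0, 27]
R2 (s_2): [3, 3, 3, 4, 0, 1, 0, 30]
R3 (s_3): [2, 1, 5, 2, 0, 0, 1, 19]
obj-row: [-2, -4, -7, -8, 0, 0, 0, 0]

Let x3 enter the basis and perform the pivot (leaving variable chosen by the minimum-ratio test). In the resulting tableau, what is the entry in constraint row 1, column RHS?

27

Ratio test on column x3 — row 1: entry 0 ≤ 0; row 2: 30/3 = 10; row 3: 19/5 = 19/5. Minimum is 19/5 at row 3 (s_3 leaves); pivot element 5.
Divide row 3 by 5; eliminate column x3 from the other rows.
Row 1 update in column RHS: 27 − 0·(19/5) = 27.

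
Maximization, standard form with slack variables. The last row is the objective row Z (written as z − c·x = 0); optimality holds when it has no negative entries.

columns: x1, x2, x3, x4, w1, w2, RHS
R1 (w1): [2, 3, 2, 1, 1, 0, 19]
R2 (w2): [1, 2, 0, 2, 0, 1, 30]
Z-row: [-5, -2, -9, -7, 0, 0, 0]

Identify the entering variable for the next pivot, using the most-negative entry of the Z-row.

Negative Z-row entries: x1: -5, x2: -2, x3: -9, x4: -7.
The most negative is -9 in column x3, so x3 enters.

x3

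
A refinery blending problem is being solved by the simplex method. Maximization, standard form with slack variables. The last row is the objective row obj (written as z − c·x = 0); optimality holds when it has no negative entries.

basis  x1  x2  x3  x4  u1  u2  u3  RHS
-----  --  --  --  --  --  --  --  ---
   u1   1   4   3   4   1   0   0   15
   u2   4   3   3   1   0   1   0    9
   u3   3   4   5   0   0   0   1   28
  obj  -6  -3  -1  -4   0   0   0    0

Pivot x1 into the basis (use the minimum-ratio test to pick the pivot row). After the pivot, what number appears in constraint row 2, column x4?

1/4

Ratio test on column x1 — row 1: 15/1 = 15; row 2: 9/4 = 9/4; row 3: 28/3 = 28/3. Minimum is 9/4 at row 2 (u2 leaves); pivot element 4.
Divide row 2 by 4; eliminate column x1 from the other rows.
In the new row 2, the x4 entry is the old entry divided by the pivot: 1/4 = 1/4.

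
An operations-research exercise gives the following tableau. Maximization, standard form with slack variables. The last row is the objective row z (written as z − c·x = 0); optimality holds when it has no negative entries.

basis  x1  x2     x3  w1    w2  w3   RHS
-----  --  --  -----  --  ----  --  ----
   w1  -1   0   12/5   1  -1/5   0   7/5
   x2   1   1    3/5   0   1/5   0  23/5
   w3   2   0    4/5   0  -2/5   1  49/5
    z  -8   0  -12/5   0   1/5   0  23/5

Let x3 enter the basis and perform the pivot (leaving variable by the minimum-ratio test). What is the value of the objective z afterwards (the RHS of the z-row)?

6

Ratio test on column x3 — row 1: (7/5)/(12/5) = 7/12; row 2: (23/5)/(3/5) = 23/3; row 3: (49/5)/(4/5) = 49/4. Minimum is 7/12 at row 1 (w1 leaves); pivot element 12/5.
Pivot on row 1; the z-row RHS becomes 23/5 − (-12/5)·(7/12) = 6.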